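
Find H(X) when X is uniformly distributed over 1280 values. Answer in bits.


H = log2(n) = log2(1280) = 10.3219

10.3219 bits


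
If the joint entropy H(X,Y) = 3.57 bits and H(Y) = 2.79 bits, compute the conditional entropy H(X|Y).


H(X|Y) = H(X,Y) - H(Y) = 3.57 - 2.79 = 0.78

0.78 bits


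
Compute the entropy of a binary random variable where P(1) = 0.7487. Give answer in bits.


H = -p*log2(p) - (1-p)*log2(1-p). -0.7487*log2(0.7487) = 0.312612; -0.2513*log2(0.2513) = 0.500720. H = 0.312612 + 0.500720 = 0.8133

0.8133 bits


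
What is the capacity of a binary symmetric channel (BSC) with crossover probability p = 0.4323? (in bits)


H(p) = -p*log2(p) - (1-p)*log2(1-p) = -0.4323*log2(0.4323) - 0.5677*log2(0.5677) = 0.523038 + 0.463697 = 0.9867. C = 1 - H(p) = 1 - 0.9867 = 0.0133

0.0133 bits


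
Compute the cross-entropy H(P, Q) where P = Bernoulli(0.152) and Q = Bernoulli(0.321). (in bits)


H(P,Q) = -p*log2(q) - (1-p)*log2(1-q). -0.152*log2(0.321) = 0.249182; -0.848*log2(0.679) = 0.473622. H(P,Q) = 0.249182 + 0.473622 = 0.7228

0.7228 bits


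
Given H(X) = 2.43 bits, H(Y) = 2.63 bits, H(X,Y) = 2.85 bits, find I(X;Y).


I(X;Y) = H(X) + H(Y) - H(X,Y) = 2.43 + 2.63 - 2.85 = 2.21

2.21 bits


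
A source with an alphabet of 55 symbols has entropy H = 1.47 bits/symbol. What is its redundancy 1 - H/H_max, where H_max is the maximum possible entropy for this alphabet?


H_max = log2(K) = log2(55) = 5.7814 bits/symbol. Redundancy = 1 - H/H_max = 1 - 1.47/5.7814 = 1 - 0.2543 = 0.7457

0.7457


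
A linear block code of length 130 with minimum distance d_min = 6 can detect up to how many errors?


Detection capability = d_min - 1 = 6 - 1 = 5

5 errors


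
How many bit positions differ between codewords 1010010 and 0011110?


Count differing positions: ^ . . ^ ^ . . = 3 differences

3


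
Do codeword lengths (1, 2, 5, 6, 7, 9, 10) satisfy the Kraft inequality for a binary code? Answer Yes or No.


Kraft sum = sum(2^(-l_i)) = 0.8076, need <= 1. Result: satisfied (a binary prefix-free code with these lengths exists)

Yes


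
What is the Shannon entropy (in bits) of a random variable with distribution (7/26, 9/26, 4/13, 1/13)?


H = -sum(p_i * log2(p_i)). Terms: -(7/26)*log2(7/26) = 0.509677; -(9/26)*log2(9/26) = 0.529794; -(4/13)*log2(4/13) = 0.523212; -(1/13)*log2(1/13) = 0.284649. H = 0.509677 + 0.529794 + 0.523212 + 0.284649 = 1.8473

1.8473 bits


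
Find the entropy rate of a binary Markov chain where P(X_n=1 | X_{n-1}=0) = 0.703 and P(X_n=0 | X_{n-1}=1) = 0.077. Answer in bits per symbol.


Stationary distribution: pi_0 = p10/(p01+p10) = 0.0987, pi_1 = 0.9013. Entropy rate H' = pi_0*H(p01) + pi_1*H(p10) = 0.0987*0.8776 + 0.9013*0.3915 = 0.4395

0.4395 bits/symbol


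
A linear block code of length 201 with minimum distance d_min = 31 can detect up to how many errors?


Detection capability = d_min - 1 = 31 - 1 = 30

30 errors


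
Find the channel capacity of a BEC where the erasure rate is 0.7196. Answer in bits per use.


C = 1 - epsilon = 1 - 0.7196 = 0.2804

0.2804 bits


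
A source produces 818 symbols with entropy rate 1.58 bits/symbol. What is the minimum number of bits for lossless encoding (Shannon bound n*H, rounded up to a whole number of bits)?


Minimum bits >= n * H = 818 * 1.58 = 1292.44, rounded up to a whole number of bits = 1293

1293 bits


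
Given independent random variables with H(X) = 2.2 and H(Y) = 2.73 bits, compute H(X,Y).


For independent variables, H(X,Y) = H(X) + H(Y) = 2.2 + 2.73 = 4.93

4.93 bits


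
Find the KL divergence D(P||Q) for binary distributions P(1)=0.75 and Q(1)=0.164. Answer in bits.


KL = p*log2(p/q) + (1-p)*log2((1-p)/(1-q)) = 0.75*log2(0.75/0.164) + 0.25*log2(0.25/0.836) = 1.2095

1.2095 bits


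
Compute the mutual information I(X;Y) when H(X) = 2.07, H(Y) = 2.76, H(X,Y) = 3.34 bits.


I(X;Y) = H(X) + H(Y) - H(X,Y) = 2.07 + 2.76 - 3.34 = 1.49

1.49 bits


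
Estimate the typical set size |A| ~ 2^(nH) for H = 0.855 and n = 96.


log2|A_typical| = nH = 96 * 0.855 = 82.08, so |A_typical| ~ 2^82.08 = 5.111e+24

5.111e+24


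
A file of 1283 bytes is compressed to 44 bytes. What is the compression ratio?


Ratio = original / compressed = 1283 / 44 = 29.1591

29.1591


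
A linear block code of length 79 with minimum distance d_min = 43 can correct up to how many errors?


Correction capability = floor((d-1)/2) = floor((43-1)/2) = 21

21 errors


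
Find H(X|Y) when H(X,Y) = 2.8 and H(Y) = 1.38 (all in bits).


H(X|Y) = H(X,Y) - H(Y) = 2.8 - 1.38 = 1.42

1.42 bits


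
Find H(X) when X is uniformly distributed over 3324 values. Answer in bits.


H = log2(n) = log2(3324) = 11.6987

11.6987 bits


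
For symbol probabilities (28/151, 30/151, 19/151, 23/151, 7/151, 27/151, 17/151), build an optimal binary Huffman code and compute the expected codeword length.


Huffman construction (repeatedly merge the two least-probable nodes; each merge adds 1 bit to every symbol beneath it): 7/151 + 17/151 = 24/151; 19/151 + 23/151 = 42/151; 24/151 + 27/151 = 51/151; 28/151 + 30/151 = 58/151; 42/151 + 51/151 = 93/151; 58/151 + 93/151 = 1. Resulting codeword lengths (in the order the probabilities were given): (2, 2, 3, 3, 4, 3, 4). L_avg = sum(p_i * l_i) = 28/151*2 + 30/151*2 + 19/151*3 + 23/151*3 + 7/151*4 + 27/151*3 + 17/151*4 = 419/151 = 2.7748

2.7748 bits


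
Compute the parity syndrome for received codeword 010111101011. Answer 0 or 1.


Syndrome = XOR of all bits = 0 XOR 1 XOR 0 XOR 1 XOR 1 XOR 1 XOR 1 XOR 0 XOR 1 XOR 0 XOR 1 XOR 1 = 0

0


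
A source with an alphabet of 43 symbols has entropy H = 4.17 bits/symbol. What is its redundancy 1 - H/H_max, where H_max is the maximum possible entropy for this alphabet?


H_max = log2(K) = log2(43) = 5.4263 bits/symbol. Redundancy = 1 - H/H_max = 1 - 4.17/5.4263 = 1 - 0.7685 = 0.2315

0.2315


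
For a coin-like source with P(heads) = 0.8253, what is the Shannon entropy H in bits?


H = -p*log2(p) - (1-p)*log2(1-p). -0.8253*log2(0.8253) = 0.228616; -0.1747*log2(0.1747) = 0.439728. H = 0.228616 + 0.439728 = 0.6683

0.6683 bits


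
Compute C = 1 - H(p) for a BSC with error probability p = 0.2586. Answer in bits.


H(p) = -p*log2(p) - (1-p)*log2(1-p) = -0.2586*log2(0.2586) - 0.7414*log2(0.7414) = 0.504582 + 0.320045 = 0.8246. C = 1 - H(p) = 1 - 0.8246 = 0.1754

0.1754 bits


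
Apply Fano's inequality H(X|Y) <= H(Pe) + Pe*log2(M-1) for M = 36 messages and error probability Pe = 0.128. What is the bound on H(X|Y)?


H(Pe) = -Pe*log2(Pe) - (1-Pe)*log2(1-Pe) = -0.128*log2(0.128) - 0.872*log2(0.872) = 0.379620 + 0.172307 = 0.5519. Pe*log2(M-1) = 0.128*log2(35) = 0.656548. Bound = H(Pe) + Pe*log2(M-1) = 0.379620 + 0.172307 + 0.656548 = 1.2085

1.2085 bits


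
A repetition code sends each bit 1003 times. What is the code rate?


Rate = k/n = 1/1003

1/1003


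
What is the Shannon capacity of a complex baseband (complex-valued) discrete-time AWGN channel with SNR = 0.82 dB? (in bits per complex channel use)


SNR_linear = 10^(0.82/10) = 1.2078; C = log2(1 + SNR_linear) = log2(1 + 1.2078) = 1.1426

1.1426 bits/channel use


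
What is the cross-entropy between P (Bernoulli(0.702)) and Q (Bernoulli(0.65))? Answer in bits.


H(P,Q) = -p*log2(q) - (1-p)*log2(1-q). -0.702*log2(0.65) = 0.436285; -0.298*log2(0.35) = 0.451343. H(P,Q) = 0.436285 + 0.451343 = 0.8876

0.8876 bits


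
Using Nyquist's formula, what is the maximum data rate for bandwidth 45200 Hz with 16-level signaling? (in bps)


Rate = 2 * B * log2(M) = 2 * 45200 * 4.0 = 361600.0

361600.0 bps


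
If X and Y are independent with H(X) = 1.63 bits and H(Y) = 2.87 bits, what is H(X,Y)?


For independent variables, H(X,Y) = H(X) + H(Y) = 1.63 + 2.87 = 4.5

4.5 bits


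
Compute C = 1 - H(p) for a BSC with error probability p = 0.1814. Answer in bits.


H(p) = -p*log2(p) - (1-p)*log2(1-p) = -0.1814*log2(0.1814) - 0.8186*log2(0.8186) = 0.446744 + 0.236387 = 0.6831. C = 1 - H(p) = 1 - 0.6831 = 0.3169

0.3169 bits


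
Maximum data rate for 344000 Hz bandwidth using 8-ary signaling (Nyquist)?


Rate = 2 * B * log2(M) = 2 * 344000 * 3.0 = 2064000.0

2064000.0 bps


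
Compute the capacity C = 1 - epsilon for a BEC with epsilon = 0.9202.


C = 1 - epsilon = 1 - 0.9202 = 0.0798

0.0798 bits


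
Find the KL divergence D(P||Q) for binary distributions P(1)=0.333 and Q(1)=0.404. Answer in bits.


KL = p*log2(p/q) + (1-p)*log2((1-p)/(1-q)) = 0.333*log2(0.333/0.404) + 0.667*log2(0.667/0.596) = 0.0155

0.0155 bits


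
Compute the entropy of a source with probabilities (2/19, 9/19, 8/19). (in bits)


H = -sum(p_i * log2(p_i)). Terms: -(2/19)*log2(2/19) = 0.341887; -(9/19)*log2(9/19) = 0.510633; -(8/19)*log2(8/19) = 0.525443. H = 0.341887 + 0.510633 + 0.525443 = 1.378

1.378 bits


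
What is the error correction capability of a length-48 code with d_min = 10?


Correction capability = floor((d-1)/2) = floor((10-1)/2) = 4

4 errors


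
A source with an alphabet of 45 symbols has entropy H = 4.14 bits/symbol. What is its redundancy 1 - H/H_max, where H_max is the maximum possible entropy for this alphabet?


H_max = log2(K) = log2(45) = 5.4919 bits/symbol. Redundancy = 1 - H/H_max = 1 - 4.14/5.4919 = 1 - 0.7538 = 0.2462

0.2462


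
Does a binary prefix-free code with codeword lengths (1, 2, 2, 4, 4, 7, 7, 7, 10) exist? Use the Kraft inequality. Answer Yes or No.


Kraft sum = sum(2^(-l_i)) = 1.1494, need <= 1. Result: violated (a binary prefix-free code with these lengths cannot exist)

No


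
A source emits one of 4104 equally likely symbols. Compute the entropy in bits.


H = log2(n) = log2(4104) = 12.0028

12.0028 bits


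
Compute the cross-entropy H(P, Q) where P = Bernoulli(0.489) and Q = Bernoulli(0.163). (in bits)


H(P,Q) = -p*log2(q) - (1-p)*log2(1-q). -0.489*log2(0.163) = 1.279740; -0.511*log2(0.837) = 0.131174. H(P,Q) = 1.279740 + 0.131174 = 1.4109

1.4109 bits


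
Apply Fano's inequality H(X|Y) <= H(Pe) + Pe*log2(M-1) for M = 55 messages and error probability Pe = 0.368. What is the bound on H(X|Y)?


H(Pe) = -Pe*log2(Pe) - (1-Pe)*log2(1-Pe) = -0.368*log2(0.368) - 0.632*log2(0.632) = 0.530738 + 0.418386 = 0.9491. Pe*log2(M-1) = 0.368*log2(54) = 2.117799. Bound = H(Pe) + Pe*log2(M-1) = 0.530738 + 0.418386 + 2.117799 = 3.0669

3.0669 bits


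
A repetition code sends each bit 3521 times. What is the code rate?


Rate = k/n = 1/3521

1/3521


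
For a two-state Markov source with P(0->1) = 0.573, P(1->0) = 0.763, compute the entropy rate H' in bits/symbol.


Stationary distribution: pi_0 = p10/(p01+p10) = 0.5711, pi_1 = 0.4289. Entropy rate H' = pi_0*H(p01) + pi_1*H(p10) = 0.5711*0.9846 + 0.4289*0.79 = 0.9011

0.9011 bits/symbol


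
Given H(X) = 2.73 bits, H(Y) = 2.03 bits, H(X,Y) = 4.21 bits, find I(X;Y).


I(X;Y) = H(X) + H(Y) - H(X,Y) = 2.73 + 2.03 - 4.21 = 0.55

0.55 bits


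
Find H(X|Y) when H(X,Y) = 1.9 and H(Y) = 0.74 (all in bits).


H(X|Y) = H(X,Y) - H(Y) = 1.9 - 0.74 = 1.16

1.16 bits


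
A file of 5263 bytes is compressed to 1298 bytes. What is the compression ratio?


Ratio = original / compressed = 5263 / 1298 = 4.0547

4.0547


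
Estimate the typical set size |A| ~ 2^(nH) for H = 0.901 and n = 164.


log2|A_typical| = nH = 164 * 0.901 = 147.764, so |A_typical| ~ 2^147.764 = 3.030e+44

3.030e+44


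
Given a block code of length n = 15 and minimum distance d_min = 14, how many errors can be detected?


Detection capability = d_min - 1 = 14 - 1 = 13

13 errors


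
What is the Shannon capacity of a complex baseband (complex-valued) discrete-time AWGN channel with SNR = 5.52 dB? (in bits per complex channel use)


SNR_linear = 10^(5.52/10) = 3.5645; C = log2(1 + SNR_linear) = log2(1 + 3.5645) = 2.1905

2.1905 bits/channel use


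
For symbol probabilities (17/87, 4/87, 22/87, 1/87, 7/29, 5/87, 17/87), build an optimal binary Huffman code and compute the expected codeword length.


Huffman construction (repeatedly merge the two least-probable nodes; each merge adds 1 bit to every symbol beneath it): 1/87 + 4/87 = 5/87; 5/87 + 5/87 = 10/87; 10/87 + 17/87 = 9/29; 17/87 + 7/29 = 38/87; 22/87 + 9/29 = 49/87; 38/87 + 49/87 = 1. Resulting codeword lengths (in the order the probabilities were given): (3, 5, 2, 5, 2, 4, 2). L_avg = sum(p_i * l_i) = 17/87*3 + 4/87*5 + 22/87*2 + 1/87*5 + 7/29*2 + 5/87*4 + 17/87*2 = 72/29 = 2.4828

2.4828 bits


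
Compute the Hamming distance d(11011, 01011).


Count differing positions: ^ . . . . = 1 differences

1


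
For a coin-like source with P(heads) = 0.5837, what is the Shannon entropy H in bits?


H = -p*log2(p) - (1-p)*log2(1-p). -0.5837*log2(0.5837) = 0.453360; -0.4163*log2(0.4163) = 0.526330. H = 0.453360 + 0.526330 = 0.9797

0.9797 bits


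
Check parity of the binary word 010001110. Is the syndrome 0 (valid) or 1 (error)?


Syndrome = XOR of all bits = 0 XOR 1 XOR 0 XOR 0 XOR 0 XOR 1 XOR 1 XOR 1 XOR 0 = 0

0


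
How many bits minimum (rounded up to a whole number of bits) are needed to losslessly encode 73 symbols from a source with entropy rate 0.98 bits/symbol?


Minimum bits >= n * H = 73 * 0.98 = 71.54, rounded up to a whole number of bits = 72

72 bits


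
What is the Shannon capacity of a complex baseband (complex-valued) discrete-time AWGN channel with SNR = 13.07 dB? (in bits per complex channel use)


SNR_linear = 10^(13.07/10) = 20.2768; C = log2(1 + SNR_linear) = log2(1 + 20.2768) = 4.4112

4.4112 bits/channel use


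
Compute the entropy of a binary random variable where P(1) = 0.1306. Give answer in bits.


H = -p*log2(p) - (1-p)*log2(1-p). -0.1306*log2(0.1306) = 0.383543; -0.8694*log2(0.8694) = 0.175539. H = 0.383543 + 0.175539 = 0.5591

0.5591 bits


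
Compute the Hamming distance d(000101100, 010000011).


Count differing positions: . ^ . ^ . ^ ^ ^ ^ = 6 differences

6


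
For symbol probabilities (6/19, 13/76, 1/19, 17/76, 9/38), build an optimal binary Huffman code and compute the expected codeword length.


Huffman construction (repeatedly merge the two least-probable nodes; each merge adds 1 bit to every symbol beneath it): 1/19 + 13/76 = 17/76; 17/76 + 17/76 = 17/38; 9/38 + 6/19 = 21/38; 17/38 + 21/38 = 1. Resulting codeword lengths (in the order the probabilities were given): (2, 3, 3, 2, 2). L_avg = sum(p_i * l_i) = 6/19*2 + 13/76*3 + 1/19*3 + 17/76*2 + 9/38*2 = 169/76 = 2.2237

2.2237 bits


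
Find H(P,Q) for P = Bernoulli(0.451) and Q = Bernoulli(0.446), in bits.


H(P,Q) = -p*log2(q) - (1-p)*log2(1-q). -0.451*log2(0.446) = 0.525363; -0.549*log2(0.554) = 0.467771. H(P,Q) = 0.525363 + 0.467771 = 0.9931

0.9931 bits


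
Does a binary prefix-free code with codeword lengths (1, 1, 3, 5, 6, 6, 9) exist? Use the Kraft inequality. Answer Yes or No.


Kraft sum = sum(2^(-l_i)) = 1.1895, need <= 1. Result: violated (a binary prefix-free code with these lengths cannot exist)

No


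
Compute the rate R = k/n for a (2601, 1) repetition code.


Rate = k/n = 1/2601

1/2601


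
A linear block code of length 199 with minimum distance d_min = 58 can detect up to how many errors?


Detection capability = d_min - 1 = 58 - 1 = 57

57 errors


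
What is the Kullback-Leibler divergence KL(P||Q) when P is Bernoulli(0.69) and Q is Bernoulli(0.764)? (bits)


KL = p*log2(p/q) + (1-p)*log2((1-p)/(1-q)) = 0.69*log2(0.69/0.764) + 0.31*log2(0.31/0.236) = 0.0206

0.0206 bits


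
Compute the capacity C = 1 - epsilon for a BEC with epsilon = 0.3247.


C = 1 - epsilon = 1 - 0.3247 = 0.6753

0.6753 bits


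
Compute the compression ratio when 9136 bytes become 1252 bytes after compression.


Ratio = original / compressed = 9136 / 1252 = 7.2971

7.2971


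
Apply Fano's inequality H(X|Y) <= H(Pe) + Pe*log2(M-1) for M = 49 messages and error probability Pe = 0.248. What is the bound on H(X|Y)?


H(Pe) = -Pe*log2(Pe) - (1-Pe)*log2(1-Pe) = -0.248*log2(0.248) - 0.752*log2(0.752) = 0.498874 + 0.309219 = 0.8081. Pe*log2(M-1) = 0.248*log2(48) = 1.385071. Bound = H(Pe) + Pe*log2(M-1) = 0.498874 + 0.309219 + 1.385071 = 2.1932

2.1932 bits


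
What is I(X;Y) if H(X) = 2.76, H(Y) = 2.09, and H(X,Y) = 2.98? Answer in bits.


I(X;Y) = H(X) + H(Y) - H(X,Y) = 2.76 + 2.09 - 2.98 = 1.87

1.87 bits


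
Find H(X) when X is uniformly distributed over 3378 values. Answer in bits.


H = log2(n) = log2(3378) = 11.722

11.722 bits


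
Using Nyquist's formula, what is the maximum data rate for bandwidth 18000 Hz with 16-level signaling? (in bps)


Rate = 2 * B * log2(M) = 2 * 18000 * 4.0 = 144000.0

144000.0 bps


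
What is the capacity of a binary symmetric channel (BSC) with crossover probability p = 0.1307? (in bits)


H(p) = -p*log2(p) - (1-p)*log2(1-p) = -0.1307*log2(0.1307) - 0.8693*log2(0.8693) = 0.383692 + 0.175663 = 0.5594. C = 1 - H(p) = 1 - 0.5594 = 0.4406

0.4406 bits


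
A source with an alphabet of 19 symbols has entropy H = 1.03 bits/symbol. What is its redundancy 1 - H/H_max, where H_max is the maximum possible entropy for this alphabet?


H_max = log2(K) = log2(19) = 4.2479 bits/symbol. Redundancy = 1 - H/H_max = 1 - 1.03/4.2479 = 1 - 0.2425 = 0.7575

0.7575


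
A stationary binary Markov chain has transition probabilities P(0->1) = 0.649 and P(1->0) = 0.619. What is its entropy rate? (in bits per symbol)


Stationary distribution: pi_0 = p10/(p01+p10) = 0.4882, pi_1 = 0.5118. Entropy rate H' = pi_0*H(p01) + pi_1*H(p10) = 0.4882*0.935 + 0.5118*0.9587 = 0.9471

0.9471 bits/symbol


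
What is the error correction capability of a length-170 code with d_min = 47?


Correction capability = floor((d-1)/2) = floor((47-1)/2) = 23

23 errors


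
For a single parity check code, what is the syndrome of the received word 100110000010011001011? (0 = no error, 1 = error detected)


Syndrome = XOR of all bits = 1 XOR 0 XOR 0 XOR 1 XOR 1 XOR 0 XOR 0 XOR 0 XOR 0 XOR 0 XOR 1 XOR 0 XOR 0 XOR 1 XOR 1 XOR 0 XOR 0 XOR 1 XOR 0 XOR 1 XOR 1 = 1

1


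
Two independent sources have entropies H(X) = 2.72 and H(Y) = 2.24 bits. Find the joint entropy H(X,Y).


For independent variables, H(X,Y) = H(X) + H(Y) = 2.72 + 2.24 = 4.96

4.96 bits


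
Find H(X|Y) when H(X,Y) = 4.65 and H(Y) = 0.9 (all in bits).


H(X|Y) = H(X,Y) - H(Y) = 4.65 - 0.9 = 3.75

3.75 bits


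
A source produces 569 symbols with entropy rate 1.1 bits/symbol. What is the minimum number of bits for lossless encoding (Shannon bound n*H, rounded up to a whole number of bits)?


Minimum bits >= n * H = 569 * 1.1 = 625.9, rounded up to a whole number of bits = 626

626 bits


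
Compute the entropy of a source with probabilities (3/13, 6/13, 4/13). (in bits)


H = -sum(p_i * log2(p_i)). Terms: -(3/13)*log2(3/13) = 0.488187; -(6/13)*log2(6/13) = 0.514836; -(4/13)*log2(4/13) = 0.523212. H = 0.488187 + 0.514836 + 0.523212 = 1.5262

1.5262 bits


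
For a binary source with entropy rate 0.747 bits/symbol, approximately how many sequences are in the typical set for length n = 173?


log2|A_typical| = nH = 173 * 0.747 = 129.231, so |A_typical| ~ 2^129.231 = 7.987e+38

7.987e+38


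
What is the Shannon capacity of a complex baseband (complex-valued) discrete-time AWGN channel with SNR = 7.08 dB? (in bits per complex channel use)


SNR_linear = 10^(7.08/10) = 5.105; C = log2(1 + SNR_linear) = log2(1 + 5.105) = 2.61

2.61 bits/channel use


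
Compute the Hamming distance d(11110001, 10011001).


Count differing positions: . ^ ^ . ^ . . . = 3 differences

3


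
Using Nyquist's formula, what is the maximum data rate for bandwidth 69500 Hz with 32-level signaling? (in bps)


Rate = 2 * B * log2(M) = 2 * 69500 * 5.0 = 695000.0

695000.0 bps


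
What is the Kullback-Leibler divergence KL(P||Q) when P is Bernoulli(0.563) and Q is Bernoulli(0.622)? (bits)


KL = p*log2(p/q) + (1-p)*log2((1-p)/(1-q)) = 0.563*log2(0.563/0.622) + 0.437*log2(0.437/0.378) = 0.0105

0.0105 bits


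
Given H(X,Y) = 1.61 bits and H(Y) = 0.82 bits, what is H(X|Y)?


H(X|Y) = H(X,Y) - H(Y) = 1.61 - 0.82 = 0.79

0.79 bits


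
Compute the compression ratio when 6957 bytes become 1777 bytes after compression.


Ratio = original / compressed = 6957 / 1777 = 3.915

3.915


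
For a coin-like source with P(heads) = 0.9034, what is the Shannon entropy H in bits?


H = -p*log2(p) - (1-p)*log2(1-p). -0.9034*log2(0.9034) = 0.132405; -0.0966*log2(0.0966) = 0.325719. H = 0.132405 + 0.325719 = 0.4581

0.4581 bits


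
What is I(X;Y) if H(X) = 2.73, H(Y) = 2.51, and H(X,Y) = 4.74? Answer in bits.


I(X;Y) = H(X) + H(Y) - H(X,Y) = 2.73 + 2.51 - 4.74 = 0.5

0.5 bits


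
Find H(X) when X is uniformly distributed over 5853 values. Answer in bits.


H = log2(n) = log2(5853) = 12.515

12.515 bits


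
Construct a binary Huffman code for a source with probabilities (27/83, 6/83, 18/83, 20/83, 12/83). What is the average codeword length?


Huffman construction (repeatedly merge the two least-probable nodes; each merge adds 1 bit to every symbol beneath it): 6/83 + 12/83 = 18/83; 18/83 + 18/83 = 36/83; 20/83 + 27/83 = 47/83; 36/83 + 47/83 = 1. Resulting codeword lengths (in the order the probabilities were given): (2, 3, 2, 2, 3). L_avg = sum(p_i * l_i) = 27/83*2 + 6/83*3 + 18/83*2 + 20/83*2 + 12/83*3 = 184/83 = 2.2169

2.2169 bits


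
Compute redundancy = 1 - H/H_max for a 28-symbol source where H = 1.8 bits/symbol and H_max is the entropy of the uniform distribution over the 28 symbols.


H_max = log2(K) = log2(28) = 4.8074 bits/symbol. Redundancy = 1 - H/H_max = 1 - 1.8/4.8074 = 1 - 0.3744 = 0.6256

0.6256


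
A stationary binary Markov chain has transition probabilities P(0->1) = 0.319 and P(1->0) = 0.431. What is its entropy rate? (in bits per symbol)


Stationary distribution: pi_0 = p10/(p01+p10) = 0.5747, pi_1 = 0.4253. Entropy rate H' = pi_0*H(p01) + pi_1*H(p10) = 0.5747*0.9033 + 0.4253*0.9862 = 0.9386

0.9386 bits/symbol


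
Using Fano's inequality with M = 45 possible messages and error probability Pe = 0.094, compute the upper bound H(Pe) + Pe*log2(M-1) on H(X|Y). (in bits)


H(Pe) = -Pe*log2(Pe) - (1-Pe)*log2(1-Pe) = -0.094*log2(0.094) - 0.906*log2(0.906) = 0.320652 + 0.129030 = 0.4497. Pe*log2(M-1) = 0.094*log2(44) = 0.513187. Bound = H(Pe) + Pe*log2(M-1) = 0.320652 + 0.129030 + 0.513187 = 0.9629

0.9629 bits


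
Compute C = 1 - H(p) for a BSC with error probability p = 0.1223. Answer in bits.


H(p) = -p*log2(p) - (1-p)*log2(1-p) = -0.1223*log2(0.1223) - 0.8777*log2(0.8777) = 0.370753 + 0.165183 = 0.5359. C = 1 - H(p) = 1 - 0.5359 = 0.4641

0.4641 bits


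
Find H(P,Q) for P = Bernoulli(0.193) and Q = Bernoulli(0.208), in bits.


H(P,Q) = -p*log2(q) - (1-p)*log2(1-q). -0.193*log2(0.208) = 0.437212; -0.807*log2(0.792) = 0.271497. H(P,Q) = 0.437212 + 0.271497 = 0.7087

0.7087 bits


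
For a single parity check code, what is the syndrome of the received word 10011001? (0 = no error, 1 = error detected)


Syndrome = XOR of all bits = 1 XOR 0 XOR 0 XOR 1 XOR 1 XOR 0 XOR 0 XOR 1 = 0

0


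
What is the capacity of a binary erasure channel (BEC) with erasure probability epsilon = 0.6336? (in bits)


C = 1 - epsilon = 1 - 0.6336 = 0.3664

0.3664 bits


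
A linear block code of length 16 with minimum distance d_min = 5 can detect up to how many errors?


Detection capability = d_min - 1 = 5 - 1 = 4

4 errors


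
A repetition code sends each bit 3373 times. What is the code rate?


Rate = k/n = 1/3373

1/3373


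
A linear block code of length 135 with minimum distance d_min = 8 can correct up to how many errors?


Correction capability = floor((d-1)/2) = floor((8-1)/2) = 3

3 errors


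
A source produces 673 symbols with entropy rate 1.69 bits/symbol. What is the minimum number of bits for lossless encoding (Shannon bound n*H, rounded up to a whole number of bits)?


Minimum bits >= n * H = 673 * 1.69 = 1137.37, rounded up to a whole number of bits = 1138

1138 bits


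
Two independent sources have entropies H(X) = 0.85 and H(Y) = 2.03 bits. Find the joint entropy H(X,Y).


For independent variables, H(X,Y) = H(X) + H(Y) = 0.85 + 2.03 = 2.88

2.88 bits


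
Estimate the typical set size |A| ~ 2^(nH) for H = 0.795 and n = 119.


log2|A_typical| = nH = 119 * 0.795 = 94.605, so |A_typical| ~ 2^94.605 = 3.013e+28

3.013e+28


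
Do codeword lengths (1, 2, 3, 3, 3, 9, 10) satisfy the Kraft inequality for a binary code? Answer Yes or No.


Kraft sum = sum(2^(-l_i)) = 1.1279, need <= 1. Result: violated (a binary prefix-free code with these lengths cannot exist)

No


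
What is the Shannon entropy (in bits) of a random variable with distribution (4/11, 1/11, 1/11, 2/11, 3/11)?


H = -sum(p_i * log2(p_i)). Terms: -(4/11)*log2(4/11) = 0.530702; -(1/11)*log2(1/11) = 0.314494; -(1/11)*log2(1/11) = 0.314494; -(2/11)*log2(2/11) = 0.447169; -(3/11)*log2(3/11) = 0.511219. H = 0.530702 + 0.314494 + 0.314494 + 0.447169 + 0.511219 = 2.1181

2.1181 bits


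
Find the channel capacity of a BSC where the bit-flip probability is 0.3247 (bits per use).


H(p) = -p*log2(p) - (1-p)*log2(1-p) = -0.3247*log2(0.3247) - 0.6753*log2(0.6753) = 0.526930 + 0.382490 = 0.9094. C = 1 - H(p) = 1 - 0.9094 = 0.0906

0.0906 bits


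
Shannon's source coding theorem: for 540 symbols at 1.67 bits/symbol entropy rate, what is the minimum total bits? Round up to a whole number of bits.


Minimum bits >= n * H = 540 * 1.67 = 901.8, rounded up to a whole number of bits = 902

902 bits


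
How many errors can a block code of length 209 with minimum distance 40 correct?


Correction capability = floor((d-1)/2) = floor((40-1)/2) = 19

19 errors


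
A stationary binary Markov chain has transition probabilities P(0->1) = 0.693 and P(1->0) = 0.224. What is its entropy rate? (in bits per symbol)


Stationary distribution: pi_0 = p10/(p01+p10) = 0.2443, pi_1 = 0.7557. Entropy rate H' = pi_0*H(p01) + pi_1*H(p10) = 0.2443*0.8897 + 0.7557*0.7674 = 0.7973

0.7973 bits/symbol


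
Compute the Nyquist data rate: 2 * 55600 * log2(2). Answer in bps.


Rate = 2 * B * log2(M) = 2 * 55600 * 1.0 = 111200.0

111200.0 bps


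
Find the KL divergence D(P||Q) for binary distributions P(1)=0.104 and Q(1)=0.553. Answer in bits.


KL = p*log2(p/q) + (1-p)*log2((1-p)/(1-q)) = 0.104*log2(0.104/0.553) + 0.896*log2(0.896/0.447) = 0.6482

0.6482 bits


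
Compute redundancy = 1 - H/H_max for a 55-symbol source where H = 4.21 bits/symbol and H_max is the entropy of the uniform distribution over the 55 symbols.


H_max = log2(K) = log2(55) = 5.7814 bits/symbol. Redundancy = 1 - H/H_max = 1 - 4.21/5.7814 = 1 - 0.7282 = 0.2718

0.2718


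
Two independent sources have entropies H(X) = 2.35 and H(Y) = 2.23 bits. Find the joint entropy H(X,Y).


For independent variables, H(X,Y) = H(X) + H(Y) = 2.35 + 2.23 = 4.58

4.58 bits


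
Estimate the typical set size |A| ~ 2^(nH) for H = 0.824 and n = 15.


log2|A_typical| = nH = 15 * 0.824 = 12.36, so |A_typical| ~ 2^12.36 = 5.257e+03

5.257e+03


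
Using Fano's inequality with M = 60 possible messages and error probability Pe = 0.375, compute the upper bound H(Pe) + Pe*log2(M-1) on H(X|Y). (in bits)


H(Pe) = -Pe*log2(Pe) - (1-Pe)*log2(1-Pe) = -0.375*log2(0.375) - 0.625*log2(0.625) = 0.530639 + 0.423795 = 0.9544. Pe*log2(M-1) = 0.375*log2(59) = 2.205991. Bound = H(Pe) + Pe*log2(M-1) = 0.530639 + 0.423795 + 2.205991 = 3.1604

3.1604 bits


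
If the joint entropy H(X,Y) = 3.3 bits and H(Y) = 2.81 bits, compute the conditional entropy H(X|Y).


H(X|Y) = H(X,Y) - H(Y) = 3.3 - 2.81 = 0.49

0.49 bits


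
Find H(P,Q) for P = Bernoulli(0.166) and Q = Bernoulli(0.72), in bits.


H(P,Q) = -p*log2(q) - (1-p)*log2(1-q). -0.166*log2(0.72) = 0.078673; -0.834*log2(0.28) = 1.531642. H(P,Q) = 0.078673 + 1.531642 = 1.6103

1.6103 bits


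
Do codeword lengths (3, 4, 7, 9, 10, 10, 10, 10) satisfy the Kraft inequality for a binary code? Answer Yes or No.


Kraft sum = sum(2^(-l_i)) = 0.2012, need <= 1. Result: satisfied (a binary prefix-free code with these lengths exists)

Yes


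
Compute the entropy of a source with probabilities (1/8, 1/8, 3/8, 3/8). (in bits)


H = -sum(p_i * log2(p_i)). Terms: -(1/8)*log2(1/8) = 0.375000; -(1/8)*log2(1/8) = 0.375000; -(3/8)*log2(3/8) = 0.530639; -(3/8)*log2(3/8) = 0.530639. H = 0.375000 + 0.375000 + 0.530639 + 0.530639 = 1.8113

1.8113 bits


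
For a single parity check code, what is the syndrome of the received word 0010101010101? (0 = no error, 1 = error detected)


Syndrome = XOR of all bits = 0 XOR 0 XOR 1 XOR 0 XOR 1 XOR 0 XOR 1 XOR 0 XOR 1 XOR 0 XOR 1 XOR 0 XOR 1 = 0

0


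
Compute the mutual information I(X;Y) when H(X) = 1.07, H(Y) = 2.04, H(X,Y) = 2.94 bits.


I(X;Y) = H(X) + H(Y) - H(X,Y) = 1.07 + 2.04 - 2.94 = 0.17

0.17 bits


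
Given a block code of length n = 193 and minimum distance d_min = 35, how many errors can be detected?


Detection capability = d_min - 1 = 35 - 1 = 34

34 errors


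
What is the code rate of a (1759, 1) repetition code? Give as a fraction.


Rate = k/n = 1/1759

1/1759


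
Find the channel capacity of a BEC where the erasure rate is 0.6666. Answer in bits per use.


C = 1 - epsilon = 1 - 0.6666 = 0.3334

0.3334 bits


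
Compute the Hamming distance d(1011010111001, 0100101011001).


Count differing positions: ^ ^ ^ ^ ^ ^ ^ ^ . . . . . = 8 differences

8


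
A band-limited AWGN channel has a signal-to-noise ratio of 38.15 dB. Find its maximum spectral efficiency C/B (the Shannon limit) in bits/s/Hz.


SNR_linear = 10^(38.15/10) = 6531.3055; C/B = log2(1 + SNR_linear) = log2(1 + 6531.3055) = 12.6734

12.6734 bits/s/Hz


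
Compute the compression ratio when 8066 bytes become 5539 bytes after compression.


Ratio = original / compressed = 8066 / 5539 = 1.4562

1.4562


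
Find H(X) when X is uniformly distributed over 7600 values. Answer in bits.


H = log2(n) = log2(7600) = 12.8918

12.8918 bits


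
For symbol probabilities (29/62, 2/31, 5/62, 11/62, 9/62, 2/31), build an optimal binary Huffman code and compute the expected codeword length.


Huffman construction (repeatedly merge the two least-probable nodes; each merge adds 1 bit to every symbol beneath it): 2/31 + 2/31 = 4/31; 5/62 + 4/31 = 13/62; 9/62 + 11/62 = 10/31; 13/62 + 10/31 = 33/62; 29/62 + 33/62 = 1. Resulting codeword lengths (in the order the probabilities were given): (1, 4, 3, 3, 3, 4). L_avg = sum(p_i * l_i) = 29/62*1 + 2/31*4 + 5/62*3 + 11/62*3 + 9/62*3 + 2/31*4 = 68/31 = 2.1935

2.1935 bits


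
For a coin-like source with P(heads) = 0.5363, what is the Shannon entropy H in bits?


H = -p*log2(p) - (1-p)*log2(1-p). -0.5363*log2(0.5363) = 0.482074; -0.4637*log2(0.4637) = 0.514121. H = 0.482074 + 0.514121 = 0.9962

0.9962 bits


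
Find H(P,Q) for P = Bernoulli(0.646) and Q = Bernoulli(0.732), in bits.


H(P,Q) = -p*log2(q) - (1-p)*log2(1-q). -0.646*log2(0.732) = 0.290755; -0.354*log2(0.268) = 0.672492. H(P,Q) = 0.290755 + 0.672492 = 0.9632

0.9632 bits


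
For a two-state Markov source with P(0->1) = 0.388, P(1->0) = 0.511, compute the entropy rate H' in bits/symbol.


Stationary distribution: pi_0 = p10/(p01+p10) = 0.5684, pi_1 = 0.4316. Entropy rate H' = pi_0*H(p01) + pi_1*H(p10) = 0.5684*0.9635 + 0.4316*0.9997 = 0.9791

0.9791 bits/symbol


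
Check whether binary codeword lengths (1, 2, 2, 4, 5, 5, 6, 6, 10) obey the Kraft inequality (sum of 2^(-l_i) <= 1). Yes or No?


Kraft sum = sum(2^(-l_i)) = 1.1572, need <= 1. Result: violated (a binary prefix-free code with these lengths cannot exist)

No


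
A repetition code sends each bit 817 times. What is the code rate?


Rate = k/n = 1/817

1/817


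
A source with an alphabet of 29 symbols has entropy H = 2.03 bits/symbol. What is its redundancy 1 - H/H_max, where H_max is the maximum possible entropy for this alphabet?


H_max = log2(K) = log2(29) = 4.858 bits/symbol. Redundancy = 1 - H/H_max = 1 - 2.03/4.858 = 1 - 0.4179 = 0.5821

0.5821


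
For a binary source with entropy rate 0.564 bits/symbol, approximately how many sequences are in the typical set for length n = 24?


log2|A_typical| = nH = 24 * 0.564 = 13.536, so |A_typical| ~ 2^13.536 = 1.188e+04

1.188e+04


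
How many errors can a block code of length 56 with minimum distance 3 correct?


Correction capability = floor((d-1)/2) = floor((3-1)/2) = 1

1 errors


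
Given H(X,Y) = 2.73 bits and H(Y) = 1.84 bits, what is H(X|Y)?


H(X|Y) = H(X,Y) - H(Y) = 2.73 - 1.84 = 0.89

0.89 bits


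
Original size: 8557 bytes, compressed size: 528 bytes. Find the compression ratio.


Ratio = original / compressed = 8557 / 528 = 16.2064

16.2064


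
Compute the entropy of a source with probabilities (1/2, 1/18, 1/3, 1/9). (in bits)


H = -sum(p_i * log2(p_i)). Terms: -(1/2)*log2(1/2) = 0.500000; -(1/18)*log2(1/18) = 0.231663; -(1/3)*log2(1/3) = 0.528321; -(1/9)*log2(1/9) = 0.352214. H = 0.500000 + 0.231663 + 0.528321 + 0.352214 = 1.6122

1.6122 bits


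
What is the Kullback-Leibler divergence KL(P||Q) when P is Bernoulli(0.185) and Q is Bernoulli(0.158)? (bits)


KL = p*log2(p/q) + (1-p)*log2((1-p)/(1-q)) = 0.185*log2(0.185/0.158) + 0.815*log2(0.815/0.842) = 0.0038

0.0038 bits


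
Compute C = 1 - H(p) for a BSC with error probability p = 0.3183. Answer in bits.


H(p) = -p*log2(p) - (1-p)*log2(1-p) = -0.3183*log2(0.3183) - 0.6817*log2(0.6817) = 0.525685 + 0.376838 = 0.9025. C = 1 - H(p) = 1 - 0.9025 = 0.0975

0.0975 bits


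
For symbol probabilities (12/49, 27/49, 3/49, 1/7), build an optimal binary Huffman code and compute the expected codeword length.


Huffman construction (repeatedly merge the two least-probable nodes; each merge adds 1 bit to every symbol beneath it): 3/49 + 1/7 = 10/49; 10/49 + 12/49 = 22/49; 22/49 + 27/49 = 1. Resulting codeword lengths (in the order the probabilities were given): (2, 1, 3, 3). L_avg = sum(p_i * l_i) = 12/49*2 + 27/49*1 + 3/49*3 + 1/7*3 = 81/49 = 1.6531

1.6531 bits


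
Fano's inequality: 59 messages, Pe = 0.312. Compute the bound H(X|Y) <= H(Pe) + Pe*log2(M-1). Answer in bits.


H(Pe) = -Pe*log2(Pe) - (1-Pe)*log2(1-Pe) = -0.312*log2(0.312) - 0.688*log2(0.688) = 0.524279 + 0.371189 = 0.8955. Pe*log2(M-1) = 0.312*log2(58) = 1.827690. Bound = H(Pe) + Pe*log2(M-1) = 0.524279 + 0.371189 + 1.827690 = 2.7232

2.7232 bits


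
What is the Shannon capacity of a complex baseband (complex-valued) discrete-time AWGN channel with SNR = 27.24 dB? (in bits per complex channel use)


SNR_linear = 10^(27.24/10) = 529.6634; C = log2(1 + SNR_linear) = log2(1 + 529.6634) = 9.0517

9.0517 bits/channel use


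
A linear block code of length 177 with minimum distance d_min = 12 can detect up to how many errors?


Detection capability = d_min - 1 = 12 - 1 = 11

11 errors


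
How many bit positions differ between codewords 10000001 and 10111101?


Count differing positions: . . ^ ^ ^ ^ . . = 4 differences

4


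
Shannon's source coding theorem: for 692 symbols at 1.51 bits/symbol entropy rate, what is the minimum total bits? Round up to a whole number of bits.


Minimum bits >= n * H = 692 * 1.51 = 1044.92, rounded up to a whole number of bits = 1045

1045 bits


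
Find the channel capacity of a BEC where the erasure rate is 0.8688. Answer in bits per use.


C = 1 - epsilon = 1 - 0.8688 = 0.1312

0.1312 bits


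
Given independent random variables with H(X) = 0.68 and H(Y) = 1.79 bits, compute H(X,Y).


For independent variables, H(X,Y) = H(X) + H(Y) = 0.68 + 1.79 = 2.47

2.47 bits


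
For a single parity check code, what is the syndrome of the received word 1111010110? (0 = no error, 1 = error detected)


Syndrome = XOR of all bits = 1 XOR 1 XOR 1 XOR 1 XOR 0 XOR 1 XOR 0 XOR 1 XOR 1 XOR 0 = 1

1


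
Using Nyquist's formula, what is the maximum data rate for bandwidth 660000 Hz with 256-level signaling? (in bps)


Rate = 2 * B * log2(M) = 2 * 660000 * 8.0 = 10560000.0

10560000.0 bps


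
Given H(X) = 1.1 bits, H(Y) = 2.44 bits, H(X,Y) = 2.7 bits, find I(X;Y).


I(X;Y) = H(X) + H(Y) - H(X,Y) = 1.1 + 2.44 - 2.7 = 0.84

0.84 bits


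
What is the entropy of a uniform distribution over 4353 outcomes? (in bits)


H = log2(n) = log2(4353) = 12.0878

12.0878 bits


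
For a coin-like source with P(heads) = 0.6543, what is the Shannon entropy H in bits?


H = -p*log2(p) - (1-p)*log2(1-p). -0.6543*log2(0.6543) = 0.400416; -0.3457*log2(0.3457) = 0.529753. H = 0.400416 + 0.529753 = 0.9302

0.9302 bits


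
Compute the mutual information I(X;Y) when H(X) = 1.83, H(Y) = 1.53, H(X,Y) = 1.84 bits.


I(X;Y) = H(X) + H(Y) - H(X,Y) = 1.83 + 1.53 - 1.84 = 1.52

1.52 bits


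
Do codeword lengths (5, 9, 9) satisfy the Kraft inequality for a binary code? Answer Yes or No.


Kraft sum = sum(2^(-l_i)) = 0.0352, need <= 1. Result: satisfied (a binary prefix-free code with these lengths exists)

Yes


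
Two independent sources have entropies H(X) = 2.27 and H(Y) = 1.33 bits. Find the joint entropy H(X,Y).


For independent variables, H(X,Y) = H(X) + H(Y) = 2.27 + 1.33 = 3.6

3.6 bits


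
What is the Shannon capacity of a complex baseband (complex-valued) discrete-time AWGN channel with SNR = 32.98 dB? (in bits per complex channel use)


SNR_linear = 10^(32.98/10) = 1986.0949; C = log2(1 + SNR_linear) = log2(1 + 1986.0949) = 10.9564

10.9564 bits/channel use


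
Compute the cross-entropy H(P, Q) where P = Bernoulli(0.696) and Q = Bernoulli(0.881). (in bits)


H(P,Q) = -p*log2(q) - (1-p)*log2(1-q). -0.696*log2(0.881) = 0.127219; -0.304*log2(0.119) = 0.933574. H(P,Q) = 0.127219 + 0.933574 = 1.0608

1.0608 bits


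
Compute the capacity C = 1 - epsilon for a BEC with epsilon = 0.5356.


C = 1 - epsilon = 1 - 0.5356 = 0.4644

0.4644 bits


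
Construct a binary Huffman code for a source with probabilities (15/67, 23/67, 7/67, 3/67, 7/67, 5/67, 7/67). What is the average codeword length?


Huffman construction (repeatedly merge the two least-probable nodes; each merge adds 1 bit to every symbol beneath it): 3/67 + 5/67 = 8/67; 7/67 + 7/67 = 14/67; 7/67 + 8/67 = 15/67; 14/67 + 15/67 = 29/67; 15/67 + 23/67 = 38/67; 29/67 + 38/67 = 1. Resulting codeword lengths (in the order the probabilities were given): (2, 2, 3, 4, 3, 4, 3). L_avg = sum(p_i * l_i) = 15/67*2 + 23/67*2 + 7/67*3 + 3/67*4 + 7/67*3 + 5/67*4 + 7/67*3 = 171/67 = 2.5522

2.5522 bits


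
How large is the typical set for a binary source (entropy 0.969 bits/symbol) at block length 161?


log2|A_typical| = nH = 161 * 0.969 = 156.009, so |A_typical| ~ 2^156.009 = 9.192e+46

9.192e+46


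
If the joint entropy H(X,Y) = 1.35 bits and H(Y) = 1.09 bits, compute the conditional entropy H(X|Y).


H(X|Y) = H(X,Y) - H(Y) = 1.35 - 1.09 = 0.26

0.26 bits


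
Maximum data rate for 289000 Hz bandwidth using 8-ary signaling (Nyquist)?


Rate = 2 * B * log2(M) = 2 * 289000 * 3.0 = 1734000.0

1734000.0 bps


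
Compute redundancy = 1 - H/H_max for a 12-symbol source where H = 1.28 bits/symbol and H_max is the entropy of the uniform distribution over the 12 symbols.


H_max = log2(K) = log2(12) = 3.585 bits/symbol. Redundancy = 1 - H/H_max = 1 - 1.28/3.585 = 1 - 0.357 = 0.643

0.643


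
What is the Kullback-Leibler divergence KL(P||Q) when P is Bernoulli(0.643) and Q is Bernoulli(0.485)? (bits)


KL = p*log2(p/q) + (1-p)*log2((1-p)/(1-q)) = 0.643*log2(0.643/0.485) + 0.357*log2(0.357/0.515) = 0.0729

0.0729 bits


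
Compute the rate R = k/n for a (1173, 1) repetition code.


Rate = k/n = 1/1173

1/1173
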